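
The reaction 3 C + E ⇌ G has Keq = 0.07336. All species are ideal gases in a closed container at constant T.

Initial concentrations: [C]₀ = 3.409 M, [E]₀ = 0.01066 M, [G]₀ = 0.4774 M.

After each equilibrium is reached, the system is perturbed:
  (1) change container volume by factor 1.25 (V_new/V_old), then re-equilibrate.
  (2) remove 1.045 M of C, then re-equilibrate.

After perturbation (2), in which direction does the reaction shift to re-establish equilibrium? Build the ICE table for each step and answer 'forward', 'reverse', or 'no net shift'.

Q₀ = 1.13 vs Keq = 0.07336 ⇒ Q>K, reverse
Step 1:
                  C         E         G
  init        3.409   0.01066    0.4774
  Δ          0.2806   0.09352  -0.09352
  eq           3.69    0.1042    0.3839
  solve Keq expr → x = -0.09352; check Q = 0.07336
Then change container volume by factor 1.25 (V_new/V_old).
Step 2:
                  C         E         G
  init        2.952   0.08335    0.3071
  Δ          0.1237   0.04124  -0.04124
  eq          3.075    0.1246    0.2659
  solve Keq expr → x = -0.04124; check Q = 0.07336
Then remove 1.045 M of C.
Step 3:
                  C         E         G
  init         2.03    0.1246    0.2659
  Δ          0.2519   0.08397  -0.08397
  eq          2.282    0.2086    0.1819
  solve Keq expr → x = -0.08397; check Q = 0.07336

Direction: reverse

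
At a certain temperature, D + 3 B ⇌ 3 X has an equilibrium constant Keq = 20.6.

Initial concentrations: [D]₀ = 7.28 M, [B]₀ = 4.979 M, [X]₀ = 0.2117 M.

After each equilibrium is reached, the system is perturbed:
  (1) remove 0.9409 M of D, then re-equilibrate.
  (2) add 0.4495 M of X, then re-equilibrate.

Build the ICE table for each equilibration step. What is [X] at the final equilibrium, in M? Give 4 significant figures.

[X]_eq = 4.649 M

Q₀ = 1.0559e-05 vs Keq = 20.6 ⇒ Q<K, forward
Step 1:
                  D         B         X
  I            7.28     4.979    0.2117
  C          -1.369    -4.108     4.108
  E           5.911    0.8714     4.319
  solve Keq expr → x = 1.369; check Q = 20.6
Then remove 0.9409 M of D.
Step 2:
                  D         B         X
  I            4.97    0.8714     4.319
  C           0.014   0.04201  -0.04201
  E           4.984    0.9135     4.277
  solve Keq expr → x = -0.014; check Q = 20.6
Then add 0.4495 M of X.
Step 3:
                  D         B         X
  I           4.984    0.9135     4.727
  C          0.0259   0.07769  -0.07769
  E            5.01    0.9911     4.649
  solve Keq expr → x = -0.0259; check Q = 20.6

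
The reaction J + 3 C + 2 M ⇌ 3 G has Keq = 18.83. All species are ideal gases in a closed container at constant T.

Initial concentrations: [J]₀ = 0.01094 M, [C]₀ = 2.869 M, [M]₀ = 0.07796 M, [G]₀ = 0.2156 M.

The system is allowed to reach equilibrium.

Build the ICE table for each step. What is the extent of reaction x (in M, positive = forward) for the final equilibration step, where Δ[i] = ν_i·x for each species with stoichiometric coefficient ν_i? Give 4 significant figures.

Q₀ = 6.383 vs Keq = 18.83 ⇒ Q<K, forward
Step 1:
                    J           C           M           G
  I           0.01094       2.869     0.07796      0.2156
  C         -0.004922    -0.01477   -0.009844     0.01477
  E          0.006018       2.854     0.06812      0.2304
  solve Keq expr → x = 0.004922; check Q = 18.83

x = 0.004922 M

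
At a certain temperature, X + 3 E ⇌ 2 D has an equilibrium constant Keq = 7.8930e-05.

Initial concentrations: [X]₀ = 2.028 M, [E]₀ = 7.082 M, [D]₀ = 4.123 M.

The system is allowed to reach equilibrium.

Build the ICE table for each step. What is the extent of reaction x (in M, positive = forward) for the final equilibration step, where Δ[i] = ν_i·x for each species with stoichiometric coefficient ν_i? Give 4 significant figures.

x = -1.697 M

Q₀ = 0.0236 vs Keq = 7.8930e-05 ⇒ Q>K, reverse
Step 1:
                  X         E         D
  Initial     2.028     7.082     4.123
  Change      1.697     5.092    -3.395
  Equil       3.725     12.17    0.7284
  solve Keq expr → x = -1.697; check Q = 7.8930e-05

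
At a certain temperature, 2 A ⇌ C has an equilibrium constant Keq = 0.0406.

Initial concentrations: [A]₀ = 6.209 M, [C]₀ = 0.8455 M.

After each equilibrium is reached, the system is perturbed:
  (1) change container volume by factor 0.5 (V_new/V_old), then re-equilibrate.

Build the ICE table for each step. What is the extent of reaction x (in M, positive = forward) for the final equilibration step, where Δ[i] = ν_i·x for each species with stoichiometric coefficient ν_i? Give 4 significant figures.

x = 0.9251 M

Q₀ = 0.02193 vs Keq = 0.0406 ⇒ Q<K, forward
Step 1:
                   A          C
  I            6.209     0.8455
  C          -0.7388     0.3694
  E             5.47      1.215
  solve Keq expr → x = 0.3694; check Q = 0.0406
Then change container volume by factor 0.5 (V_new/V_old).
Step 2:
                   A          C
  I            10.94       2.43
  C            -1.85     0.9251
  E             9.09      3.355
  solve Keq expr → x = 0.9251; check Q = 0.0406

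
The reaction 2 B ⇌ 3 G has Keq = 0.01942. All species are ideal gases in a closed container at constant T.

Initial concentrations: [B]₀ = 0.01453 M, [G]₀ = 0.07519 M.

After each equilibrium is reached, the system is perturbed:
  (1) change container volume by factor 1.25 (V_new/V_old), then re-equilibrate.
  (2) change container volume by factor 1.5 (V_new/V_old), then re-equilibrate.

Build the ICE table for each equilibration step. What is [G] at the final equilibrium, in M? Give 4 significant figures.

Q₀ = 2.013 vs Keq = 0.01942 ⇒ Q>K, reverse
Step 1:
                  B         G
  I         0.01453   0.07519
  C         0.02822  -0.04233
  E         0.04275   0.03286
  solve Keq expr → x = -0.01411; check Q = 0.01942
Then change container volume by factor 1.25 (V_new/V_old).
Step 2:
                  B         G
  I          0.0342   0.02629
  C       -9.8797e-04  0.001482
  E         0.03321   0.02777
  solve Keq expr → x = 4.9398e-04; check Q = 0.01942
Then change container volume by factor 1.5 (V_new/V_old).
Step 3:
                  B         G
  I         0.02214   0.01851
  C       -0.001249  0.001874
  E         0.02089   0.02039
  solve Keq expr → x = 6.2475e-04; check Q = 0.01942

[G]_eq = 0.02039 M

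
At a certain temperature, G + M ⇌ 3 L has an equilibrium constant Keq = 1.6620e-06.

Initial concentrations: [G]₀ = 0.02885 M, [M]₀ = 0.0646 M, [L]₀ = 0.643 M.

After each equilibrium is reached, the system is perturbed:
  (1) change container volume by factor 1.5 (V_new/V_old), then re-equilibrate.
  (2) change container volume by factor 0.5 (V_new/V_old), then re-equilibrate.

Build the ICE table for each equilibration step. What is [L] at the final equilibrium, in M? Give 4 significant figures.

Q₀ = 142.6 vs Keq = 1.6620e-06 ⇒ Q>K, reverse
Step 1:
                  G         M         L
  Initial   0.02885    0.0646     0.643
  Change     0.2127    0.2127   -0.6382
  Equil      0.2416    0.2773  0.004811
  solve Keq expr → x = -0.2127; check Q = 1.6620e-06
Then change container volume by factor 1.5 (V_new/V_old).
Step 2:
                  G         M         L
  Initial    0.1611    0.1849  0.003207
  Change  -1.5398e-04 -1.5398e-04 4.6195e-04
  Equil      0.1609    0.1847  0.003669
  solve Keq expr → x = 1.5398e-04; check Q = 1.6620e-06
Then change container volume by factor 0.5 (V_new/V_old).
Step 3:
                  G         M         L
  Initial    0.3218    0.3695  0.007338
  Change  5.0275e-04 5.0275e-04 -0.001508
  Equil      0.3223      0.37   0.00583
  solve Keq expr → x = -5.0275e-04; check Q = 1.6620e-06

[L]_eq = 0.00583 M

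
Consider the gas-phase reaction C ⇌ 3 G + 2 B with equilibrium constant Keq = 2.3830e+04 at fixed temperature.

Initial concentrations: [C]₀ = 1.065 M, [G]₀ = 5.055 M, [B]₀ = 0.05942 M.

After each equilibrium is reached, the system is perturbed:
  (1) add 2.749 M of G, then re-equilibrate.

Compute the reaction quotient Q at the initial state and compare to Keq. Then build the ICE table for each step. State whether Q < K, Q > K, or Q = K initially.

Q₀ = 0.4282; Q < K (proceeds forward)

Q₀ = 0.4282 vs Keq = 2.3830e+04 ⇒ Q<K, forward
Step 1:
                  C         G         B
  init        1.065     5.055   0.05942
  Δ         -0.9781     2.934     1.956
  eq        0.08693     7.989     2.016
  solve Keq expr → x = 0.9781; check Q = 2.3830e+04
Then add 2.749 M of G.
Step 2:
                  C         G         B
  init      0.08693     10.74     2.016
  Δ         0.08016   -0.2405   -0.1603
  eq         0.1671      10.5     1.855
  solve Keq expr → x = -0.08016; check Q = 2.3830e+04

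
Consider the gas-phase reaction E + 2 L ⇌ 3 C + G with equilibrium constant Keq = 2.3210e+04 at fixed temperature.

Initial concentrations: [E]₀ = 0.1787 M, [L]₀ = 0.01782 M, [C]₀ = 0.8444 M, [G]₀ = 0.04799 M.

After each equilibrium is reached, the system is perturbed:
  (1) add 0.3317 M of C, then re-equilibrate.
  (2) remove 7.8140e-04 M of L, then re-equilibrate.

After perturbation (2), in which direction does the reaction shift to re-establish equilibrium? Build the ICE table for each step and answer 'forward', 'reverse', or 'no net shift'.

Direction: reverse

Q₀ = 509.2 vs Keq = 2.3210e+04 ⇒ Q<K, forward
Step 1:
                   E          L          C          G
  Initial     0.1787    0.01782     0.8444    0.04799
  Change   -0.007404   -0.01481    0.02221   0.007404
  Equil       0.1713   0.003011     0.8666    0.05539
  solve Keq expr → x = 0.007404; check Q = 2.3210e+04
Then add 0.3317 M of C.
Step 2:
                   E          L          C          G
  Initial     0.1713   0.003011      1.198    0.05539
  Change  9.0773e-04   0.001815  -0.002723 -9.0773e-04
  Equil       0.1722   0.004827      1.196    0.05449
  solve Keq expr → x = -9.0773e-04; check Q = 2.3210e+04
Then remove 7.8140e-04 M of L.
Step 3:
                   E          L          C          G
  Initial     0.1722   0.004045      1.196    0.05449
  Change  3.7633e-04 7.5265e-04  -0.001129 -3.7633e-04
  Equil       0.1726   0.004798      1.194    0.05411
  solve Keq expr → x = -3.7633e-04; check Q = 2.3210e+04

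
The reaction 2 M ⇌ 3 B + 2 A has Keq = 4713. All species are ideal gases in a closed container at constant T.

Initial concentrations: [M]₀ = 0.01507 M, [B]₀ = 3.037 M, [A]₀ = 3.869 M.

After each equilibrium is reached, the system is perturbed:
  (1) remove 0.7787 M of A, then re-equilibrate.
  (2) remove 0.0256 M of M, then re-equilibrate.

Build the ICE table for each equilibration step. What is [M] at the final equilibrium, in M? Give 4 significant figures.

Q₀ = 1.8463e+06 vs Keq = 4713 ⇒ Q>K, reverse
Step 1:
                   M          B          A
  I          0.01507      3.037      3.869
  C           0.2213     -0.332    -0.2213
  E           0.2364      2.705      3.648
  solve Keq expr → x = -0.1107; check Q = 4713
Then remove 0.7787 M of A.
Step 2:
                   M          B          A
  I           0.2364      2.705      2.869
  C         -0.04128    0.06191    0.04128
  E           0.1951      2.767       2.91
  solve Keq expr → x = 0.02064; check Q = 4713
Then remove 0.0256 M of M.
Step 3:
                   M          B          A
  I           0.1695      2.767       2.91
  C          0.02091   -0.03137   -0.02091
  E           0.1904      2.736      2.889
  solve Keq expr → x = -0.01046; check Q = 4713

[M]_eq = 0.1904 M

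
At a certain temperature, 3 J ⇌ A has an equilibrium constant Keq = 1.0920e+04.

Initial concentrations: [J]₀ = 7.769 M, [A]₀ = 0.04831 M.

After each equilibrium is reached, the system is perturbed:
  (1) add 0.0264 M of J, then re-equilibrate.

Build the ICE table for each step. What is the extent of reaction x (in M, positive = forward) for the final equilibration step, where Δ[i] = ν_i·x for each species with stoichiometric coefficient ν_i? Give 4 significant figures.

x = 0.008777 M

Q₀ = 1.0302e-04 vs Keq = 1.0920e+04 ⇒ Q<K, forward
Step 1:
                  J         A
  Initial     7.769   0.04831
  Change     -7.707     2.569
  Equil     0.06212     2.617
  solve Keq expr → x = 2.569; check Q = 1.0920e+04
Then add 0.0264 M of J.
Step 2:
                  J         A
  Initial   0.08852     2.617
  Change   -0.02633  0.008777
  Equil     0.06219     2.626
  solve Keq expr → x = 0.008777; check Q = 1.0920e+04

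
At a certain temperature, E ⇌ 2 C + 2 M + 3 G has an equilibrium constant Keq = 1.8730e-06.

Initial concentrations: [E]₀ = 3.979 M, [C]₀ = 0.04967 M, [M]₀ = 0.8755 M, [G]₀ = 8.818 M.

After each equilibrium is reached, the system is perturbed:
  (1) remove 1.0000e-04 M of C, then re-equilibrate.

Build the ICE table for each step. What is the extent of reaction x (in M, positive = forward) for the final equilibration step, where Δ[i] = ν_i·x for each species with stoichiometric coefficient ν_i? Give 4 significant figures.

Q₀ = 0.3259 vs Keq = 1.8730e-06 ⇒ Q>K, reverse
Step 1:
                  E         C         M         G
  Initial     3.979   0.04967    0.8755     8.818
  Change    0.02477  -0.04954  -0.04954  -0.07431
  Equil       4.004 1.2823e-04     0.826     8.744
  solve Keq expr → x = -0.02477; check Q = 1.8730e-06
Then remove 1.0000e-04 M of C.
Step 2:
                  E         C         M         G
  Initial     4.004 2.8234e-05     0.826     8.744
  Change  -4.9990e-05 9.9980e-05 9.9980e-05 1.4997e-04
  Equil       4.004 1.2821e-04    0.8261     8.744
  solve Keq expr → x = 4.9990e-05; check Q = 1.8730e-06

x = 4.9990e-05 M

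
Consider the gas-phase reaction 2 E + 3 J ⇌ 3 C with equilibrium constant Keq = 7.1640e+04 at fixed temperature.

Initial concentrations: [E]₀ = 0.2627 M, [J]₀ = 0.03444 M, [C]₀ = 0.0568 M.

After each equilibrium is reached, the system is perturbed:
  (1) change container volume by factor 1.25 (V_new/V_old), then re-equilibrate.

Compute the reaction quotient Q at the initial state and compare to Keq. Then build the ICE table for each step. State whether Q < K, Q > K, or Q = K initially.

Q₀ = 65 vs Keq = 7.1640e+04 ⇒ Q<K, forward
Step 1:
                   E          J          C
  init        0.2627    0.03444     0.0568
  Δ         -0.01942   -0.02913    0.02913
  eq          0.2433   0.005309    0.08593
  solve Keq expr → x = 0.00971; check Q = 7.1640e+04
Then change container volume by factor 1.25 (V_new/V_old).
Step 2:
                   E          J          C
  init        0.1946   0.004247    0.06874
  Δ       4.1943e-04 6.2915e-04 -6.2915e-04
  eq           0.195   0.004876    0.06812
  solve Keq expr → x = -2.0972e-04; check Q = 7.1640e+04

Q₀ = 65; Q < K (proceeds forward)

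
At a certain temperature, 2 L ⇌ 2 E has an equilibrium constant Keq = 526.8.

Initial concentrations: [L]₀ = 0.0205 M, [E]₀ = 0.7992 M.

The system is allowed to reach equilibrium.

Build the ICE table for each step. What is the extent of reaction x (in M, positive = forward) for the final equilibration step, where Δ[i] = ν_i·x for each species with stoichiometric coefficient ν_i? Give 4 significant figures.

Q₀ = 1520 vs Keq = 526.8 ⇒ Q>K, reverse
Step 1:
                   L          E
  I           0.0205     0.7992
  C          0.01372   -0.01372
  E          0.03422     0.7855
  solve Keq expr → x = -0.006861; check Q = 526.8

x = -0.006861 M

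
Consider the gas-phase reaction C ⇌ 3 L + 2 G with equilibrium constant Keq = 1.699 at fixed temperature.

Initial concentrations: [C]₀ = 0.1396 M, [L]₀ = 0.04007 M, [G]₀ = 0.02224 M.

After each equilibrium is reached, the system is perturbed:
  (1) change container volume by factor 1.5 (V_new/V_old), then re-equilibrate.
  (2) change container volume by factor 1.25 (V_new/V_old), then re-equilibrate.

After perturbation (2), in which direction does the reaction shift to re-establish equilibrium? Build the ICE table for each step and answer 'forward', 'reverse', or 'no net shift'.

Direction: forward

Q₀ = 2.2795e-07 vs Keq = 1.699 ⇒ Q<K, forward
Step 1:
                    C           L           G
  Initial      0.1396     0.04007     0.02224
  Change      -0.1351      0.4054      0.2703
  Equil      0.004454      0.4455      0.2925
  solve Keq expr → x = 0.1351; check Q = 1.699
Then change container volume by factor 1.5 (V_new/V_old).
Step 2:
                    C           L           G
  Initial    0.002969       0.297       0.195
  Change     -0.00231    0.006931    0.004621
  Equil    6.5867e-04      0.3039      0.1996
  solve Keq expr → x = 0.00231; check Q = 1.699
Then change container volume by factor 1.25 (V_new/V_old).
Step 3:
                    C           L           G
  Initial  5.2693e-04      0.2431      0.1597
  Change  -3.0696e-04  9.2088e-04  6.1392e-04
  Equil    2.1997e-04      0.2441      0.1603
  solve Keq expr → x = 3.0696e-04; check Q = 1.699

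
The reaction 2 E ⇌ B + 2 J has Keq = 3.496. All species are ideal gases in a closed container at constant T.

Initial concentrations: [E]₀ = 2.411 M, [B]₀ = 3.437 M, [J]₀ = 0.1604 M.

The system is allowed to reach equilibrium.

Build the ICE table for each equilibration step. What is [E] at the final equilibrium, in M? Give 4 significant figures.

[E]_eq = 1.327 M

Q₀ = 0.01521 vs Keq = 3.496 ⇒ Q<K, forward
Step 1:
                    E           B           J
  Initial       2.411       3.437      0.1604
  Change       -1.084      0.5419       1.084
  Equil         1.327       3.979       1.244
  solve Keq expr → x = 0.5419; check Q = 3.496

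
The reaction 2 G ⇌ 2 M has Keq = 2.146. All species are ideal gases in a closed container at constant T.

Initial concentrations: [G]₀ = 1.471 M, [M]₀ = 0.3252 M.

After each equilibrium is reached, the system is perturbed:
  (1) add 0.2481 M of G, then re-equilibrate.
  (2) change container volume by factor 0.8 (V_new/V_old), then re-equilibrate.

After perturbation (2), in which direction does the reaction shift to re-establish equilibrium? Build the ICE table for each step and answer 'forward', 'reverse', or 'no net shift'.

Direction: no net shift

Q₀ = 0.04887 vs Keq = 2.146 ⇒ Q<K, forward
Step 1:
                    G           M
  I             1.471      0.3252
  C           -0.7423      0.7423
  E            0.7287       1.067
  solve Keq expr → x = 0.3711; check Q = 2.146
Then add 0.2481 M of G.
Step 2:
                    G           M
  I            0.9768       1.067
  C           -0.1474      0.1474
  E            0.8294       1.215
  solve Keq expr → x = 0.07372; check Q = 2.146
Then change container volume by factor 0.8 (V_new/V_old).
Step 3:
                    G           M
  I             1.037       1.519
  C                 0           0
  E             1.037       1.519
  solve Keq expr → x = 0; check Q = 2.146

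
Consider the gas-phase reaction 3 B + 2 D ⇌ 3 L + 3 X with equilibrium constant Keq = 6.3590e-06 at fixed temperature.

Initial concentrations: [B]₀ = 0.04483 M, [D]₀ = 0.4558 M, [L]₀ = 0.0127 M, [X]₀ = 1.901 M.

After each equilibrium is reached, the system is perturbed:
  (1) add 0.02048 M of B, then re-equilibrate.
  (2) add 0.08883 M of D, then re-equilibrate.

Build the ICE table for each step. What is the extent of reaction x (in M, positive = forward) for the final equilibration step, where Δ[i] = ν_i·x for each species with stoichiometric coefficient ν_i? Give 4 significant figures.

Q₀ = 0.7518 vs Keq = 6.3590e-06 ⇒ Q>K, reverse
Step 1:
                    B           D           L           X
  Initial     0.04483      0.4558      0.0127       1.901
  Change      0.01236    0.008242    -0.01236    -0.01236
  Equil       0.05719       0.464  3.3628e-04       1.889
  solve Keq expr → x = -0.004121; check Q = 6.3590e-06
Then add 0.02048 M of B.
Step 2:
                    B           D           L           X
  Initial     0.07767       0.464  3.3628e-04       1.889
  Change  -1.1963e-04 -7.9754e-05  1.1963e-04  1.1963e-04
  Equil       0.07755       0.464  4.5591e-04       1.889
  solve Keq expr → x = 3.9877e-05; check Q = 6.3590e-06
Then add 0.08883 M of D.
Step 3:
                    B           D           L           X
  Initial     0.07755      0.5528  4.5591e-04       1.889
  Change  -5.6069e-05 -3.7379e-05  5.6069e-05  5.6069e-05
  Equil        0.0775      0.5528  5.1198e-04       1.889
  solve Keq expr → x = 1.8690e-05; check Q = 6.3590e-06

x = 1.8690e-05 M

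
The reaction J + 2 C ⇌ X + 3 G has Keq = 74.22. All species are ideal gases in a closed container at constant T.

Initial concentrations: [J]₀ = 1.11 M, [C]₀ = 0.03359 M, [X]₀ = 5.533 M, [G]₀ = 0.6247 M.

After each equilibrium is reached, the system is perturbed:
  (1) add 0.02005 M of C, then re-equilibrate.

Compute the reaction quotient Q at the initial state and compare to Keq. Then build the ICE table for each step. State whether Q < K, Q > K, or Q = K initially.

Q₀ = 1077; Q > K (proceeds reverse)

Q₀ = 1077 vs Keq = 74.22 ⇒ Q>K, reverse
Step 1:
                   J          C          X          G
  I             1.11    0.03359      5.533     0.6247
  C          0.03212    0.06424   -0.03212   -0.09636
  E            1.142    0.09783      5.501     0.5283
  solve Keq expr → x = -0.03212; check Q = 74.22
Then add 0.02005 M of C.
Step 2:
                   J          C          X          G
  I            1.142     0.1179      5.501     0.5283
  C        -0.006922   -0.01384   0.006922    0.02077
  E            1.135      0.104      5.508     0.5491
  solve Keq expr → x = 0.006922; check Q = 74.22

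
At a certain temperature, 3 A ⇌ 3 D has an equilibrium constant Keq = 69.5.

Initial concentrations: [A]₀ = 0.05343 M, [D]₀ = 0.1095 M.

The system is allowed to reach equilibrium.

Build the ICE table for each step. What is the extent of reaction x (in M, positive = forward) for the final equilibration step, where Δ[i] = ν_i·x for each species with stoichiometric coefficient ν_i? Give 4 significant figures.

x = 0.007185 M

Q₀ = 8.608 vs Keq = 69.5 ⇒ Q<K, forward
Step 1:
                   A          D
  Initial    0.05343     0.1095
  Change    -0.02155    0.02155
  Equil      0.03188     0.1311
  solve Keq expr → x = 0.007185; check Q = 69.5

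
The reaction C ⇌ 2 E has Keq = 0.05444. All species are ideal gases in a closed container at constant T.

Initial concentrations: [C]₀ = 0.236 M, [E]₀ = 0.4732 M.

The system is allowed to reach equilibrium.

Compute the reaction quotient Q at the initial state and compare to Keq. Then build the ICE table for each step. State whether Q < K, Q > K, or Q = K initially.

Q₀ = 0.9488; Q > K (proceeds reverse)

Q₀ = 0.9488 vs Keq = 0.05444 ⇒ Q>K, reverse
Step 1:
                    C           E
  Initial       0.236      0.4732
  Change       0.1629     -0.3258
  Equil        0.3989      0.1474
  solve Keq expr → x = -0.1629; check Q = 0.05444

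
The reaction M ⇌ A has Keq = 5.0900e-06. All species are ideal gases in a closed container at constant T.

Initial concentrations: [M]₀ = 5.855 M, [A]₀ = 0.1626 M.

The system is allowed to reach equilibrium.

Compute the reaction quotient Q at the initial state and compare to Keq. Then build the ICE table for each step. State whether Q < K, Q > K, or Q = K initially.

Q₀ = 0.02777; Q > K (proceeds reverse)

Q₀ = 0.02777 vs Keq = 5.0900e-06 ⇒ Q>K, reverse
Step 1:
                  M         A
  Initial     5.855    0.1626
  Change     0.1626   -0.1626
  Equil       6.018 3.0629e-05
  solve Keq expr → x = -0.1626; check Q = 5.0900e-06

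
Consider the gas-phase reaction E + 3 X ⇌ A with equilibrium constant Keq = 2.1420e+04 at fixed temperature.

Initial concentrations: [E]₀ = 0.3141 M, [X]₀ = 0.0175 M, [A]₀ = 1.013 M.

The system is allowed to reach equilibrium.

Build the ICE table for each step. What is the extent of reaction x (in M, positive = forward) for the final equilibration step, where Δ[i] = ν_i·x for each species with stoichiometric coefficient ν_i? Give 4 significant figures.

Q₀ = 6.0177e+05 vs Keq = 2.1420e+04 ⇒ Q>K, reverse
Step 1:
                   E          X          A
  I           0.3141     0.0175      1.013
  C          0.01162    0.03486   -0.01162
  E           0.3257    0.05236      1.001
  solve Keq expr → x = -0.01162; check Q = 2.1420e+04

x = -0.01162 M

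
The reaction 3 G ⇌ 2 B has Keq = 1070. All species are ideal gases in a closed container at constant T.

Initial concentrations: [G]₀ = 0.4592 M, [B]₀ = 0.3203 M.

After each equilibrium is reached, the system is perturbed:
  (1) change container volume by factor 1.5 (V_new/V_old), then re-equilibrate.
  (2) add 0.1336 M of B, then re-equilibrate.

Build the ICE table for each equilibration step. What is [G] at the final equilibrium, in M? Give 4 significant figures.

[G]_eq = 0.06238 M

Q₀ = 1.06 vs Keq = 1070 ⇒ Q<K, forward
Step 1:
                   G          B
  I           0.4592     0.3203
  C          -0.3911     0.2607
  E          0.06808      0.581
  solve Keq expr → x = 0.1304; check Q = 1070
Then change container volume by factor 1.5 (V_new/V_old).
Step 2:
                   G          B
  I          0.04539     0.3874
  C         0.006198  -0.004132
  E          0.05158     0.3832
  solve Keq expr → x = -0.002066; check Q = 1070
Then add 0.1336 M of B.
Step 3:
                   G          B
  I          0.05158     0.5168
  C           0.0108  -0.007197
  E          0.06238     0.5096
  solve Keq expr → x = -0.003599; check Q = 1070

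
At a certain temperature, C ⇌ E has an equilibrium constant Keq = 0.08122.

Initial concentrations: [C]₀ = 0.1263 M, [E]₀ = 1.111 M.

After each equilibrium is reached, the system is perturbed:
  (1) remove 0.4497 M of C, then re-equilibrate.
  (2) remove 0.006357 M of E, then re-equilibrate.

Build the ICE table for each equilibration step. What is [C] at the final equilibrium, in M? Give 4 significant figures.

Q₀ = 8.797 vs Keq = 0.08122 ⇒ Q>K, reverse
Step 1:
                    C           E
  I            0.1263       1.111
  C             1.018      -1.018
  E             1.144     0.09294
  solve Keq expr → x = -1.018; check Q = 0.08122
Then remove 0.4497 M of C.
Step 2:
                    C           E
  I            0.6947     0.09294
  C           0.03378    -0.03378
  E            0.7284     0.05916
  solve Keq expr → x = -0.03378; check Q = 0.08122
Then remove 0.006357 M of E.
Step 3:
                    C           E
  I            0.7284     0.05281
  C         -0.005879    0.005879
  E            0.7226     0.05869
  solve Keq expr → x = 0.005879; check Q = 0.08122

[C]_eq = 0.7226 M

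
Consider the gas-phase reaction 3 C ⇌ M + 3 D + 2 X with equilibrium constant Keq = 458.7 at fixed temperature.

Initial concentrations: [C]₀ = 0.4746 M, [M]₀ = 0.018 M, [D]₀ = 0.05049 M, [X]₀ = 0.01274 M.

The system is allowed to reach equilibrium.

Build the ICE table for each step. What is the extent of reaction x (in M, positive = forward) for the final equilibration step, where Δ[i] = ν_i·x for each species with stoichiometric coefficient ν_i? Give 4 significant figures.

Q₀ = 3.5176e-09 vs Keq = 458.7 ⇒ Q<K, forward
Step 1:
                    C           M           D           X
  Initial      0.4746       0.018     0.05049     0.01274
  Change      -0.4576      0.1525      0.4576      0.3051
  Equil       0.01701      0.1705      0.5081      0.3178
  solve Keq expr → x = 0.1525; check Q = 458.7

x = 0.1525 M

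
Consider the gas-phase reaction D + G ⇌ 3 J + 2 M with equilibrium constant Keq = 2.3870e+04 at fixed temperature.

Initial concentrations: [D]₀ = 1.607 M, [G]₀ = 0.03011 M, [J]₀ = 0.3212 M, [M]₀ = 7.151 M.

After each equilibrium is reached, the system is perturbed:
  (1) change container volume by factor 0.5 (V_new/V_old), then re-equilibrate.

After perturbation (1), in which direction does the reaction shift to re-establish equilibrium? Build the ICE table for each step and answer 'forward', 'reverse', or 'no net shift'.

Direction: reverse

Q₀ = 35.02 vs Keq = 2.3870e+04 ⇒ Q<K, forward
Step 1:
                   D          G          J          M
  Initial      1.607    0.03011     0.3212      7.151
  Change    -0.03001   -0.03001    0.09004    0.06003
  Equil        1.577 9.6074e-05     0.4112      7.211
  solve Keq expr → x = 0.03001; check Q = 2.3870e+04
Then change container volume by factor 0.5 (V_new/V_old).
Step 2:
                   D          G          J          M
  Initial      3.154 1.9215e-04     0.8225      14.42
  Change    0.001322   0.001322  -0.003965  -0.002643
  Equil        3.155   0.001514     0.8185      14.42
  solve Keq expr → x = -0.001322; check Q = 2.3870e+04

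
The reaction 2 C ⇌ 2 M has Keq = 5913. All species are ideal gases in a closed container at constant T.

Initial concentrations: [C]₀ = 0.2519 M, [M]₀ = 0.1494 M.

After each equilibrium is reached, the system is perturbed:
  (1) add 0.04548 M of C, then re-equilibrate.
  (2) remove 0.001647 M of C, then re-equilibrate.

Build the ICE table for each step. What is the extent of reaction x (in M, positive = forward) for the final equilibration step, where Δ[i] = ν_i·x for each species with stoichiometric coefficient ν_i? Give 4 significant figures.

Q₀ = 0.3518 vs Keq = 5913 ⇒ Q<K, forward
Step 1:
                   C          M
  init        0.2519     0.1494
  Δ          -0.2467     0.2467
  eq        0.005152     0.3961
  solve Keq expr → x = 0.1234; check Q = 5913
Then add 0.04548 M of C.
Step 2:
                   C          M
  init       0.05063     0.3961
  Δ          -0.0449     0.0449
  eq        0.005736      0.441
  solve Keq expr → x = 0.02245; check Q = 5913
Then remove 0.001647 M of C.
Step 3:
                   C          M
  init      0.004089      0.441
  Δ         0.001626  -0.001626
  eq        0.005714     0.4394
  solve Keq expr → x = -8.1293e-04; check Q = 5913

x = -8.1293e-04 M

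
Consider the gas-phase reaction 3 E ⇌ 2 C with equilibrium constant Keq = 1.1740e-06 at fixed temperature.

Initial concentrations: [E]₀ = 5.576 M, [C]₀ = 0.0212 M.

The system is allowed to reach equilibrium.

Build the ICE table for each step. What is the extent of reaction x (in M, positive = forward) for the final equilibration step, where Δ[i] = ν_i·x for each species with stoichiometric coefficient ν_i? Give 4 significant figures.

x = -0.003447 M

Q₀ = 2.5924e-06 vs Keq = 1.1740e-06 ⇒ Q>K, reverse
Step 1:
                   E          C
  I            5.576     0.0212
  C          0.01034  -0.006894
  E            5.586    0.01431
  solve Keq expr → x = -0.003447; check Q = 1.1740e-06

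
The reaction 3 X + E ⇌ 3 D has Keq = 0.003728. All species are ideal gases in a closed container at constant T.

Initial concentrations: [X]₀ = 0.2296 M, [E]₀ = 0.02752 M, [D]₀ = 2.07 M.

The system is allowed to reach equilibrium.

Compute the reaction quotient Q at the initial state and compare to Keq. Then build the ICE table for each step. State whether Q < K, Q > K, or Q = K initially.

Q₀ = 2.6629e+04 vs Keq = 0.003728 ⇒ Q>K, reverse
Step 1:
                   X          E          D
  Initial     0.2296    0.02752       2.07
  Change         1.8     0.6002       -1.8
  Equil         2.03     0.6277     0.2695
  solve Keq expr → x = -0.6002; check Q = 0.003728

Q₀ = 2.6629e+04; Q > K (proceeds reverse)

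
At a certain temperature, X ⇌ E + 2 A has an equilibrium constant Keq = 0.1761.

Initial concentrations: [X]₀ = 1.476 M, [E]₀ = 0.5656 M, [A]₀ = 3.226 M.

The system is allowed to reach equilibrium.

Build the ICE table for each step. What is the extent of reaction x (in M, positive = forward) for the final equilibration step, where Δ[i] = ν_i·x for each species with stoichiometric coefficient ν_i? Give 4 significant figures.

Q₀ = 3.988 vs Keq = 0.1761 ⇒ Q>K, reverse
Step 1:
                    X           E           A
  I             1.476      0.5656       3.226
  C             0.496      -0.496      -0.992
  E             1.972     0.06958       2.234
  solve Keq expr → x = -0.496; check Q = 0.1761

x = -0.496 M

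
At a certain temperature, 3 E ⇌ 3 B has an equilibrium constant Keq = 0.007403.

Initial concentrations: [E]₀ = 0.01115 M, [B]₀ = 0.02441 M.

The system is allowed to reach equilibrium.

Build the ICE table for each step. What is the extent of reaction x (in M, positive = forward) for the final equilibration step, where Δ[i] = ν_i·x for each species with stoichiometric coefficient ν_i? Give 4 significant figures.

Q₀ = 10.49 vs Keq = 0.007403 ⇒ Q>K, reverse
Step 1:
                    E           B
  I           0.01115     0.02441
  C           0.01861    -0.01861
  E           0.02976      0.0058
  solve Keq expr → x = -0.006203; check Q = 0.007403

x = -0.006203 M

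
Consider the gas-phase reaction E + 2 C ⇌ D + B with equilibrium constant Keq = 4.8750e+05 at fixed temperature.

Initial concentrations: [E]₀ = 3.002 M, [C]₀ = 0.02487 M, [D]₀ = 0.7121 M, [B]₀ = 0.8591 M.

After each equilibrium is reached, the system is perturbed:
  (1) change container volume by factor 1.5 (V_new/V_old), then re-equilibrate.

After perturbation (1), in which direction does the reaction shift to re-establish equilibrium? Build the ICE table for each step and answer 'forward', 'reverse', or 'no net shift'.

Q₀ = 329.5 vs Keq = 4.8750e+05 ⇒ Q<K, forward
Step 1:
                  E         C         D         B
  I           3.002   0.02487    0.7121    0.8591
  C        -0.01211  -0.02421   0.01211   0.01211
  E            2.99 6.5792e-04    0.7242    0.8712
  solve Keq expr → x = 0.01211; check Q = 4.8750e+05
Then change container volume by factor 1.5 (V_new/V_old).
Step 2:
                  E         C         D         B
  I           1.993 4.3862e-04    0.4828    0.5808
  C       4.9260e-05 9.8520e-05 -4.9260e-05 -4.9260e-05
  E           1.993 5.3714e-04    0.4828    0.5808
  solve Keq expr → x = -4.9260e-05; check Q = 4.8750e+05

Direction: reverse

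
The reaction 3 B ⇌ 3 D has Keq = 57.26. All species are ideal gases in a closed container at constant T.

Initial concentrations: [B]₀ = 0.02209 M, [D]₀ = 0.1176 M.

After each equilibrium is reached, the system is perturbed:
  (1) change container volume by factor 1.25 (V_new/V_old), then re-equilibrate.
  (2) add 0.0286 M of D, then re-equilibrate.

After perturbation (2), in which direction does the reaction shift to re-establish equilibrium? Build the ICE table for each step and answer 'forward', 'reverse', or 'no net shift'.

Q₀ = 150.9 vs Keq = 57.26 ⇒ Q>K, reverse
Step 1:
                    B           D
  Initial     0.02209      0.1176
  Change     0.006686   -0.006686
  Equil       0.02878      0.1109
  solve Keq expr → x = -0.002229; check Q = 57.26
Then change container volume by factor 1.25 (V_new/V_old).
Step 2:
                    B           D
  Initial     0.02302     0.08873
  Change            0           0
  Equil       0.02302     0.08873
  solve Keq expr → x = 0; check Q = 57.26
Then add 0.0286 M of D.
Step 3:
                    B           D
  Initial     0.02302      0.1173
  Change     0.005892   -0.005892
  Equil       0.02891      0.1114
  solve Keq expr → x = -0.001964; check Q = 57.26

Direction: reverse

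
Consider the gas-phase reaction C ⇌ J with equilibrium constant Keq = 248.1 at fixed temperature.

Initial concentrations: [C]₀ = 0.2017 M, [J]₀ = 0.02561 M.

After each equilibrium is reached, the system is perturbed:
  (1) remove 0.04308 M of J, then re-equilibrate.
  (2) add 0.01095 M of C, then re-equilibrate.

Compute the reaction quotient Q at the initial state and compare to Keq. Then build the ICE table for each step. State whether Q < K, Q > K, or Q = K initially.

Q₀ = 0.127 vs Keq = 248.1 ⇒ Q<K, forward
Step 1:
                   C          J
  I           0.2017    0.02561
  C          -0.2008     0.2008
  E       9.1253e-04     0.2264
  solve Keq expr → x = 0.2008; check Q = 248.1
Then remove 0.04308 M of J.
Step 2:
                   C          J
  I       9.1253e-04     0.1833
  C       -1.7294e-04 1.7294e-04
  E       7.3958e-04     0.1835
  solve Keq expr → x = 1.7294e-04; check Q = 248.1
Then add 0.01095 M of C.
Step 3:
                   C          J
  I          0.01169     0.1835
  C         -0.01091    0.01091
  E       7.8354e-04     0.1944
  solve Keq expr → x = 0.01091; check Q = 248.1

Q₀ = 0.127; Q < K (proceeds forward)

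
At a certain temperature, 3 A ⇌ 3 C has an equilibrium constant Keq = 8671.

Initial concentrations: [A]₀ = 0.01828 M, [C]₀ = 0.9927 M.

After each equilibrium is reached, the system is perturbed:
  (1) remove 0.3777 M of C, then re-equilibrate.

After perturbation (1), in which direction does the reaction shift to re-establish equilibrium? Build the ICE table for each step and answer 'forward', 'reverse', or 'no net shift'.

Q₀ = 1.6015e+05 vs Keq = 8671 ⇒ Q>K, reverse
Step 1:
                   A          C
  I          0.01828     0.9927
  C          0.02865   -0.02865
  E          0.04693     0.9641
  solve Keq expr → x = -0.009549; check Q = 8671
Then remove 0.3777 M of C.
Step 2:
                   A          C
  I          0.04693     0.5864
  C         -0.01753    0.01753
  E          0.02939     0.6039
  solve Keq expr → x = 0.005844; check Q = 8671

Direction: forward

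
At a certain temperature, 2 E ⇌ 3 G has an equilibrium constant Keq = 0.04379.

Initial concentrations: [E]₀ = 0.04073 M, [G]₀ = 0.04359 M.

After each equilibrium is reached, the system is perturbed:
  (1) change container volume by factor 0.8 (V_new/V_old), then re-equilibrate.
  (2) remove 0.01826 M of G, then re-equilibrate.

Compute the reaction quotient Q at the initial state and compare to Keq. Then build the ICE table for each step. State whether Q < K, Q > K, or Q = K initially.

Q₀ = 0.04993; Q > K (proceeds reverse)

Q₀ = 0.04993 vs Keq = 0.04379 ⇒ Q>K, reverse
Step 1:
                  E         G
  I         0.04073   0.04359
  C       8.5506e-04 -0.001283
  E         0.04159   0.04231
  solve Keq expr → x = -4.2753e-04; check Q = 0.04379
Then change container volume by factor 0.8 (V_new/V_old).
Step 2:
                  E         G
  I         0.05198   0.05288
  C        0.001783 -0.002675
  E         0.05376   0.05021
  solve Keq expr → x = -8.9151e-04; check Q = 0.04379
Then remove 0.01826 M of G.
Step 3:
                  E         G
  I         0.05376   0.03195
  C       -0.008531    0.0128
  E         0.04523   0.04475
  solve Keq expr → x = 0.004266; check Q = 0.04379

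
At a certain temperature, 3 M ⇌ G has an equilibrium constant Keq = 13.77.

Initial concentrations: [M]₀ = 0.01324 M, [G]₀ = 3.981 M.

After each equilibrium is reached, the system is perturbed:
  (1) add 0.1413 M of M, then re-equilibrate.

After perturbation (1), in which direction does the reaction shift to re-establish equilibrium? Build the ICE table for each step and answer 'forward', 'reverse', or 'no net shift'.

Q₀ = 1.7153e+06 vs Keq = 13.77 ⇒ Q>K, reverse
Step 1:
                   M          G
  init       0.01324      3.981
  Δ            0.636     -0.212
  eq          0.6493      3.769
  solve Keq expr → x = -0.212; check Q = 13.77
Then add 0.1413 M of M.
Step 2:
                   M          G
  init        0.7906      3.769
  Δ          -0.1387    0.04622
  eq          0.6519      3.815
  solve Keq expr → x = 0.04622; check Q = 13.77

Direction: forward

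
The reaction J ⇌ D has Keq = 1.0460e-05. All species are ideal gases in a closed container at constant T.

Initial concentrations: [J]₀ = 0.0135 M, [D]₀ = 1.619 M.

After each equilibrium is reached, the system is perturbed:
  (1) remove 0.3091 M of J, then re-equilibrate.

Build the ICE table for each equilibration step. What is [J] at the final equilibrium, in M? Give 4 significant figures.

Q₀ = 119.9 vs Keq = 1.0460e-05 ⇒ Q>K, reverse
Step 1:
                   J          D
  init        0.0135      1.619
  Δ            1.619     -1.619
  eq           1.632 1.7076e-05
  solve Keq expr → x = -1.619; check Q = 1.0460e-05
Then remove 0.3091 M of J.
Step 2:
                   J          D
  init         1.323 1.7076e-05
  Δ       3.2332e-06 -3.2332e-06
  eq           1.323 1.3843e-05
  solve Keq expr → x = -3.2332e-06; check Q = 1.0460e-05

[J]_eq = 1.323 M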